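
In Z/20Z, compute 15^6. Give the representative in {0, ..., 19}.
Use repeated squaring. Binary(6) = 110. Walk through the bits of the exponent 6 left-to-right: at each bit after the leading one, square the running value, then multiply by 15 if the bit is 1 (always reducing mod 20):
  bit 1 = 1 (leading): start with 15.
  bit 2 = 1: square 15^2 = 225 ≡ 5; bit is 1, so multiply 5·15 = 75 ≡ 15 (mod 20).
  bit 3 = 0: square 15^2 = 225 ≡ 5 (mod 20).
Final value: 15^6 ≡ 5 (mod 20).

Final answer: 5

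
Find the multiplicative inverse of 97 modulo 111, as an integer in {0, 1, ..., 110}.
Apply the extended Euclidean algorithm to (111, 97), tracking rows (r, s, t) with s·111 + t·97 = r. Each division r_prev = q·r_cur + r_new produces the new row as (previous row) − q·(current row):
  row A: (111, 1, 0)   [1·111 + 0·97 = 111]
  row B: (97, 0, 1)   [0·111 + 1·97 = 97]
  111 = 1·97 + 14   → row C = row A − 1·row B = (14, 1, −1)   [check: 1·111 − 1·97 = 14]
  97 = 6·14 + 13   → row D = row B − 6·row C = (13, −6, 7)   [check: −6·111 + 7·97 = 13]
  14 = 1·13 + 1   → row E = row C − 1·row D = (1, 7, −8)   [check: 7·111 − 8·97 = 1]
  13 = 13·1 + 0   → remainder 0, stop. gcd = 1 (last nonzero row E).
The gcd is 1, so 97 is invertible mod 111. The last nonzero row gives 7·111 − 8·97 = 1, so t = −8. So 97^(−1) ≡ −8 ≡ 103 (mod 111). Verify: 97 · 103 = 9991 ≡ 1 (mod 111). ✓

Final answer: 97^(−1) ≡ 103 (mod 111)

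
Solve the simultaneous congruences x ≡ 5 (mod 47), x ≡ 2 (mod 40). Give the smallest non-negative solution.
The moduli 47, 40 are pairwise coprime, so by the CRT there is a unique solution mod 47·40 = 1880.
Solve by successive substitution. Start with x ≡ 5 (mod 47).
  Combine with x ≡ 2 (mod 40): write x = 5 + 47·t and require 5 + 47·t ≡ 2 (mod 40), i.e. 47·t ≡ 2 − 5 ≡ 37 (mod 40). Since 47^(−1) ≡ 23 (mod 40) (47 ≡ 7 (mod 40)), t ≡ 23·37 ≡ 11 (mod 40). So x ≡ 5 + 47·11 = 522 (mod 1880).
Unique solution in [0, 1880): x = 522.

Final answer: x ≡ 522 (mod 1880); the representative in [0, 1880) is 522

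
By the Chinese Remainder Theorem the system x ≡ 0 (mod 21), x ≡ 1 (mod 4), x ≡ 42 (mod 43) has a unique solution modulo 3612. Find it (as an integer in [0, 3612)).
The moduli 21, 4, 43 are pairwise coprime, so by the CRT there is a unique solution mod 21·4·43 = 3612.
Solve by successive substitution. Start with x ≡ 0 (mod 21).
  Combine with x ≡ 1 (mod 4): write x = 21·t and require 21·t ≡ 1 (mod 4). Since 21^(−1) ≡ 1 (mod 4) (21 ≡ 1 (mod 4)), t ≡ 1·1 ≡ 1 (mod 4). So x ≡ 21·1 = 21 (mod 84).
  Combine with x ≡ 42 (mod 43): write x = 21 + 84·t and require 21 + 84·t ≡ 42 (mod 43), i.e. 84·t ≡ 42 − 21 ≡ 21 (mod 43). Since 84^(−1) ≡ 21 (mod 43) (84 ≡ 41 (mod 43)), t ≡ 21·21 ≡ 11 (mod 43). So x ≡ 21 + 84·11 = 945 (mod 3612).
Unique solution in [0, 3612): x = 945.

Final answer: x ≡ 945 (mod 3612); the representative in [0, 3612) is 945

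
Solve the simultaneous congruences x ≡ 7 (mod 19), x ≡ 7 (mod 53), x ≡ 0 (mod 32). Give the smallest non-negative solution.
x ≡ 23168 (mod 32224); the representative in [0, 32224) is 23168

The moduli 19, 53, 32 are pairwise coprime, so by the CRT there is a unique solution mod 19·53·32 = 32224.
Solve by successive substitution. Start with x ≡ 7 (mod 19).
  Combine with x ≡ 7 (mod 53): write x = 7 + 19·t and require 7 + 19·t ≡ 7 (mod 53), i.e. 19·t ≡ 7 − 7 ≡ 0 (mod 53). Since 19^(−1) ≡ 14 (mod 53), t ≡ 14·0 ≡ 0 (mod 53). So x ≡ 7 + 19·0 = 7 (mod 1007).
  Combine with x ≡ 0 (mod 32): write x = 7 + 1007·t and require 7 + 1007·t ≡ 0 (mod 32), i.e. 1007·t ≡ 0 − 7 ≡ 25 (mod 32). Since 1007^(−1) ≡ 15 (mod 32) (1007 ≡ 15 (mod 32)), t ≡ 15·25 ≡ 23 (mod 32). So x ≡ 7 + 1007·23 = 23168 (mod 32224).
Unique solution in [0, 32224): x = 23168.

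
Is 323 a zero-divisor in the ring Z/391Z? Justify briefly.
gcd(323, 391) = 17 > 1, so 323 is not a unit in Z/391Z. In Z/nZ every nonzero non-unit is a zero-divisor: explicitly, take b = 391/gcd = 23 ≠ 0 (mod 391); then 323·23 = 7429 = 19·391, i.e. 323·23 ≡ 0 (mod 391). So 323 is a zero-divisor.

Final answer: YES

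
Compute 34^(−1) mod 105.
34^(−1) ≡ 34 (mod 105)

Apply the extended Euclidean algorithm to (105, 34), tracking rows (r, s, t) with s·105 + t·34 = r. Each division r_prev = q·r_cur + r_new produces the new row as (previous row) − q·(current row):
  row A: (105, 1, 0)   [1·105 + 0·34 = 105]
  row B: (34, 0, 1)   [0·105 + 1·34 = 34]
  105 = 3·34 + 3   → row C = row A − 3·row B = (3, 1, −3)   [check: 1·105 − 3·34 = 3]
  34 = 11·3 + 1   → row D = row B − 11·row C = (1, −11, 34)   [check: −11·105 + 34·34 = 1]
  3 = 3·1 + 0   → remainder 0, stop. gcd = 1 (last nonzero row D).
The gcd is 1, so 34 is invertible mod 105. The last nonzero row gives −11·105 + 34·34 = 1, so t = 34. So 34^(−1) ≡ 34 (mod 105). Verify: 34 · 34 = 1156 ≡ 1 (mod 105). ✓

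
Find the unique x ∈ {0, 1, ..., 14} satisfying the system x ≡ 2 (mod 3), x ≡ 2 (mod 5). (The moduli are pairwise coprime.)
The moduli 3, 5 are pairwise coprime, so by the CRT there is a unique solution mod 3·5 = 15.
Solve by successive substitution. Start with x ≡ 2 (mod 3).
  Combine with x ≡ 2 (mod 5): write x = 2 + 3·t and require 2 + 3·t ≡ 2 (mod 5), i.e. 3·t ≡ 2 − 2 ≡ 0 (mod 5). Since 3^(−1) ≡ 2 (mod 5), t ≡ 2·0 ≡ 0 (mod 5). So x ≡ 2 + 3·0 = 2 (mod 15).
Unique solution in [0, 15): x = 2.

Final answer: x ≡ 2 (mod 15); the representative in [0, 15) is 2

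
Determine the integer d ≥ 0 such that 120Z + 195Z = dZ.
(120, 195) = (15); d = 15

In the PID Z, (a, b) is generated by gcd(a, b). Compute gcd(195, 120) with the extended Euclidean algorithm, tracking rows (r, s, t) with s·195 + t·120 = r:
  row A: (195, 1, 0)   [1·195 + 0·120 = 195]
  row B: (120, 0, 1)   [0·195 + 1·120 = 120]
  195 = 1·120 + 75   → row C = row A − 1·row B = (75, 1, −1)   [check: 1·195 − 1·120 = 75]
  120 = 1·75 + 45   → row D = row B − 1·row C = (45, −1, 2)   [check: −1·195 + 2·120 = 45]
  75 = 1·45 + 30   → row E = row C − 1·row D = (30, 2, −3)   [check: 2·195 − 3·120 = 30]
  45 = 1·30 + 15   → row F = row D − 1·row E = (15, −3, 5)   [check: −3·195 + 5·120 = 15]
  30 = 2·15 + 0   → remainder 0, stop. gcd = 15 (last nonzero row F).
So gcd(120, 195) = 15, with Bézout identity −3·195 + 5·120 = 15. Containment (⊇): the Bézout identity exhibits 15 as an element of (120, 195), giving (15) ⊆ (120, 195). Containment (⊆): since 15 | 120 and 15 | 195 (120 = 15·8, 195 = 15·13), every Z-linear combination of 120 and 195 is divisible by 15, so (120, 195) ⊆ (15). Therefore (120, 195) = (15), d = 15.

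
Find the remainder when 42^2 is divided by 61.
56

Use repeated squaring. Binary(2) = 10. Walk through the bits of the exponent 2 left-to-right: at each bit after the leading one, square the running value, then multiply by 42 if the bit is 1 (always reducing mod 61):
  bit 1 = 1 (leading): start with 42.
  bit 2 = 0: square 42^2 = 1764 ≡ 56 (mod 61).
Final value: 42^2 ≡ 56 (mod 61).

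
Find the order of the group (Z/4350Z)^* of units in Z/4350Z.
(Z/4350Z)^* consists of the classes a with gcd(a, 4350) = 1, so its order is φ(4350). φ is multiplicative, with φ(p^e) = p^e − p^(e−1). Factorise 4350 = 2 · 3 · 5^2 · 29. Then
  φ(4350) = (2 − 1) · (3 − 1) · (5^2 − 5^1) · (29 − 1) = 1 · 2 · 20 · 28 = 1120.
Thus |(Z/4350Z)^*| = 1120.

Final answer: |(Z/4350Z)^*| = 1120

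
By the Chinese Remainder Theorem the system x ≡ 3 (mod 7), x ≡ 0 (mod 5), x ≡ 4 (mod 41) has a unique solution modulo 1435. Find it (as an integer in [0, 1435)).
x ≡ 45 (mod 1435); the representative in [0, 1435) is 45

The moduli 7, 5, 41 are pairwise coprime, so by the CRT there is a unique solution mod 7·5·41 = 1435.
Solve by successive substitution. Start with x ≡ 3 (mod 7).
  Combine with x ≡ 0 (mod 5): write x = 3 + 7·t and require 3 + 7·t ≡ 0 (mod 5), i.e. 7·t ≡ 0 − 3 ≡ 2 (mod 5). Since 7^(−1) ≡ 3 (mod 5) (7 ≡ 2 (mod 5)), t ≡ 3·2 ≡ 1 (mod 5). So x ≡ 3 + 7·1 = 10 (mod 35).
  Combine with x ≡ 4 (mod 41): write x = 10 + 35·t and require 10 + 35·t ≡ 4 (mod 41), i.e. 35·t ≡ 4 − 10 ≡ 35 (mod 41). Since 35^(−1) ≡ 34 (mod 41), t ≡ 34·35 ≡ 1 (mod 41). So x ≡ 10 + 35·1 = 45 (mod 1435).
Unique solution in [0, 1435): x = 45.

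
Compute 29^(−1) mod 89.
29^(−1) ≡ 43 (mod 89)

Apply the extended Euclidean algorithm to (89, 29), tracking rows (r, s, t) with s·89 + t·29 = r. Each division r_prev = q·r_cur + r_new produces the new row as (previous row) − q·(current row):
  row A: (89, 1, 0)   [1·89 + 0·29 = 89]
  row B: (29, 0, 1)   [0·89 + 1·29 = 29]
  89 = 3·29 + 2   → row C = row A − 3·row B = (2, 1, −3)   [check: 1·89 − 3·29 = 2]
  29 = 14·2 + 1   → row D = row B − 14·row C = (1, −14, 43)   [check: −14·89 + 43·29 = 1]
  2 = 2·1 + 0   → remainder 0, stop. gcd = 1 (last nonzero row D).
The gcd is 1, so 29 is invertible mod 89. The last nonzero row gives −14·89 + 43·29 = 1, so t = 43. So 29^(−1) ≡ 43 (mod 89). Verify: 29 · 43 = 1247 ≡ 1 (mod 89). ✓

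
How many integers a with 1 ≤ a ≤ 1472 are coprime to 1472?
704

The number of a ∈ {1, ..., 1472} with gcd(a, 1472) = 1 is by definition Euler's totient φ(1472). φ is multiplicative, with φ(p^e) = p^e − p^(e−1). Factorise 1472 = 2^6 · 23. Then
  φ(1472) = (2^6 − 2^5) · (23 − 1) = 32 · 22 = 704.
So there are 704 such integers.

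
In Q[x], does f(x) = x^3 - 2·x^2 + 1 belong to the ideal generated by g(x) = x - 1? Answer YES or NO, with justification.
YES

In Q[x] the ideal (g) consists of all multiples of g, so f ∈ (g) iff g | f, i.e. iff the remainder of f on division by g is 0. Divide f by g (g is monic, so eliminate the leading term of the running remainder at each step):
  leading term x^3: subtract (x^2)·g(x) = x^3 - x^2, leaving 1 - x^2
  leading term -x^2: subtract (-x)·g(x) = -x^2 + x, leaving 1 - x
  leading term -x: subtract (-1)·g(x) = 1 - x, leaving 0
The remainder is 0, so f(x) = g(x) · h(x) with h(x) = x^2 - x - 1. Hence g | f, i.e. f ∈ (g).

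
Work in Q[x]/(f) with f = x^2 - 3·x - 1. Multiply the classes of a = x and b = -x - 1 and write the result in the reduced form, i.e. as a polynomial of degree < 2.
a · b ≡ -4·x - 1 (mod f(x))

First multiply in Q[x] without reducing: a · b = -x^2 - x. Now divide by f(x) = x^2 - 3·x - 1, eliminating the leading term at each step:
  leading term -x^2: subtract (-1)·f(x) = -x^2 + 3·x + 1, leaving -4·x - 1
The degree is now < 2, so this is the remainder. Hence a · b ≡ -4·x - 1 in Q[x]/(f).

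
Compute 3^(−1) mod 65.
Apply the extended Euclidean algorithm to (65, 3), tracking rows (r, s, t) with s·65 + t·3 = r. Each division r_prev = q·r_cur + r_new produces the new row as (previous row) − q·(current row):
  row A: (65, 1, 0)   [1·65 + 0·3 = 65]
  row B: (3, 0, 1)   [0·65 + 1·3 = 3]
  65 = 21·3 + 2   → row C = row A − 21·row B = (2, 1, −21)   [check: 1·65 − 21·3 = 2]
  3 = 1·2 + 1   → row D = row B − 1·row C = (1, −1, 22)   [check: −1·65 + 22·3 = 1]
  2 = 2·1 + 0   → remainder 0, stop. gcd = 1 (last nonzero row D).
The gcd is 1, so 3 is invertible mod 65. The last nonzero row gives −1·65 + 22·3 = 1, so t = 22. So 3^(−1) ≡ 22 (mod 65). Verify: 3 · 22 = 66 ≡ 1 (mod 65). ✓

Final answer: 3^(−1) ≡ 22 (mod 65)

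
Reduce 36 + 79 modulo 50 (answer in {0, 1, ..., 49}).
15

Reduce the summands first: 79 ≡ 29 (mod 50), so 36 + 79 ≡ 36 + 29 (mod 50). 36 + 29 = 65; 65 = 1·50 + 15, so (36 + 79) mod 50 = 15.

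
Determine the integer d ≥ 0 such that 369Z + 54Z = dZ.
(369, 54) = (9); d = 9

In the PID Z, (a, b) is generated by gcd(a, b). Compute gcd(369, 54) with the extended Euclidean algorithm, tracking rows (r, s, t) with s·369 + t·54 = r:
  row A: (369, 1, 0)   [1·369 + 0·54 = 369]
  row B: (54, 0, 1)   [0·369 + 1·54 = 54]
  369 = 6·54 + 45   → row C = row A − 6·row B = (45, 1, −6)   [check: 1·369 − 6·54 = 45]
  54 = 1·45 + 9   → row D = row B − 1·row C = (9, −1, 7)   [check: −1·369 + 7·54 = 9]
  45 = 5·9 + 0   → remainder 0, stop. gcd = 9 (last nonzero row D).
So gcd(369, 54) = 9, with Bézout identity −1·369 + 7·54 = 9. Containment (⊇): the Bézout identity exhibits 9 as an element of (369, 54), giving (9) ⊆ (369, 54). Containment (⊆): since 9 | 369 and 9 | 54 (369 = 9·41, 54 = 9·6), every Z-linear combination of 369 and 54 is divisible by 9, so (369, 54) ⊆ (9). Therefore (369, 54) = (9), d = 9.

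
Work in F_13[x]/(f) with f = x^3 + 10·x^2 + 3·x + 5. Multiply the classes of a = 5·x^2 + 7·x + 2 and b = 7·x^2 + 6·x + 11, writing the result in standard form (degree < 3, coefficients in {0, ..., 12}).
Multiply as integer polynomials: a · b = 35·x^4 + 79·x^3 + 111·x^2 + 89·x + 22. Reducing coefficients mod 13: a · b ≡ 9·x^4 + x^3 + 7·x^2 + 11·x + 9. Now divide by f(x) = x^3 + 10·x^2 + 3·x + 5 in F_13[x], eliminating the leading term at each step:
  leading term 9·x^4: subtract (9·x)·f(x) = 9·x^4 + 12·x^3 + x^2 + 6·x, leaving 2·x^3 + 6·x^2 + 5·x + 9 (coefficients mod 13)
  leading term 2·x^3: subtract (2)·f(x) = 2·x^3 + 7·x^2 + 6·x + 10, leaving 12·x^2 + 12·x + 12 (coefficients mod 13)
The degree is now < 3, so this is the remainder. Hence a · b ≡ 12·x^2 + 12·x + 12 in F_13[x]/(f).

Final answer: a · b ≡ 12·x^2 + 12·x + 12 (mod f(x))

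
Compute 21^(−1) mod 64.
Apply the extended Euclidean algorithm to (64, 21), tracking rows (r, s, t) with s·64 + t·21 = r. Each division r_prev = q·r_cur + r_new produces the new row as (previous row) − q·(current row):
  row A: (64, 1, 0)   [1·64 + 0·21 = 64]
  row B: (21, 0, 1)   [0·64 + 1·21 = 21]
  64 = 3·21 + 1   → row C = row A − 3·row B = (1, 1, −3)   [check: 1·64 − 3·21 = 1]
  21 = 21·1 + 0   → remainder 0, stop. gcd = 1 (last nonzero row C).
The gcd is 1, so 21 is invertible mod 64. The last nonzero row gives 1·64 − 3·21 = 1, so t = −3. So 21^(−1) ≡ −3 ≡ 61 (mod 64). Verify: 21 · 61 = 1281 ≡ 1 (mod 64). ✓

Final answer: 21^(−1) ≡ 61 (mod 64)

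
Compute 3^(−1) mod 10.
3^(−1) ≡ 7 (mod 10)

Apply the extended Euclidean algorithm to (10, 3), tracking rows (r, s, t) with s·10 + t·3 = r. Each division r_prev = q·r_cur + r_new produces the new row as (previous row) − q·(current row):
  row A: (10, 1, 0)   [1·10 + 0·3 = 10]
  row B: (3, 0, 1)   [0·10 + 1·3 = 3]
  10 = 3·3 + 1   → row C = row A − 3·row B = (1, 1, −3)   [check: 1·10 − 3·3 = 1]
  3 = 3·1 + 0   → remainder 0, stop. gcd = 1 (last nonzero row C).
The gcd is 1, so 3 is invertible mod 10. The last nonzero row gives 1·10 − 3·3 = 1, so t = −3. So 3^(−1) ≡ −3 ≡ 7 (mod 10). Verify: 3 · 7 = 21 ≡ 1 (mod 10). ✓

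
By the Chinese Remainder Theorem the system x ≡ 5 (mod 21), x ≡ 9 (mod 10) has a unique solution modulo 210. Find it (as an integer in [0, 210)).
x ≡ 89 (mod 210); the representative in [0, 210) is 89

The moduli 21, 10 are pairwise coprime, so by the CRT there is a unique solution mod 21·10 = 210.
Solve by successive substitution. Start with x ≡ 5 (mod 21).
  Combine with x ≡ 9 (mod 10): write x = 5 + 21·t and require 5 + 21·t ≡ 9 (mod 10), i.e. 21·t ≡ 9 − 5 ≡ 4 (mod 10). Since 21^(−1) ≡ 1 (mod 10) (21 ≡ 1 (mod 10)), t ≡ 1·4 ≡ 4 (mod 10). So x ≡ 5 + 21·4 = 89 (mod 210).
Unique solution in [0, 210): x = 89.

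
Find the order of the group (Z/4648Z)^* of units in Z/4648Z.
|(Z/4648Z)^*| = 1968

(Z/4648Z)^* consists of the classes a with gcd(a, 4648) = 1, so its order is φ(4648). φ is multiplicative, with φ(p^e) = p^e − p^(e−1). Factorise 4648 = 2^3 · 7 · 83. Then
  φ(4648) = (2^3 − 2^2) · (7 − 1) · (83 − 1) = 4 · 6 · 82 = 1968.
Thus |(Z/4648Z)^*| = 1968.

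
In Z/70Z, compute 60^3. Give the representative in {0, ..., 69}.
50

Use repeated squaring. Binary(3) = 11. Walk through the bits of the exponent 3 left-to-right: at each bit after the leading one, square the running value, then multiply by 60 if the bit is 1 (always reducing mod 70):
  bit 1 = 1 (leading): start with 60.
  bit 2 = 1: square 60^2 = 3600 ≡ 30; bit is 1, so multiply 30·60 = 1800 ≡ 50 (mod 70).
Final value: 60^3 ≡ 50 (mod 70).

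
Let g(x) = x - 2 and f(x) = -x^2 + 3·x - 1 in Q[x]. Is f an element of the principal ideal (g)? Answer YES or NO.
In Q[x] the ideal (g) consists of all multiples of g, so f ∈ (g) iff g | f, i.e. iff the remainder of f on division by g is 0. Divide f by g (g is monic, so eliminate the leading term of the running remainder at each step):
  leading term -x^2: subtract (-x)·g(x) = -x^2 + 2·x, leaving x - 1
  leading term x: subtract (1)·g(x) = x - 2, leaving 1
The remainder r(x) = 1 ≠ 0 (and deg r < deg g), so g ∤ f, i.e. f ∉ (g).

Final answer: NO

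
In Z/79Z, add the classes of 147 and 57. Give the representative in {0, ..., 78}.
Reduce the summands first: 147 ≡ 68 (mod 79), so 147 + 57 ≡ 68 + 57 (mod 79). 68 + 57 = 125; 125 = 1·79 + 46, so (147 + 57) mod 79 = 46.

Final answer: 46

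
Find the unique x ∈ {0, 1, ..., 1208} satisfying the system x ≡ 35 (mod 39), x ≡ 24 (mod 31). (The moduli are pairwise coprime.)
x ≡ 737 (mod 1209); the representative in [0, 1209) is 737

The moduli 39, 31 are pairwise coprime, so by the CRT there is a unique solution mod 39·31 = 1209.
Solve by successive substitution. Start with x ≡ 35 (mod 39).
  Combine with x ≡ 24 (mod 31): write x = 35 + 39·t and require 35 + 39·t ≡ 24 (mod 31), i.e. 39·t ≡ 24 − 35 ≡ 20 (mod 31). Since 39^(−1) ≡ 4 (mod 31) (39 ≡ 8 (mod 31)), t ≡ 4·20 ≡ 18 (mod 31). So x ≡ 35 + 39·18 = 737 (mod 1209).
Unique solution in [0, 1209): x = 737.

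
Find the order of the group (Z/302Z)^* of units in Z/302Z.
|(Z/302Z)^*| = 150

(Z/302Z)^* consists of the classes a with gcd(a, 302) = 1, so its order is φ(302). φ is multiplicative, with φ(p^e) = p^e − p^(e−1). Factorise 302 = 2 · 151. Then
  φ(302) = (2 − 1) · (151 − 1) = 1 · 150 = 150.
Thus |(Z/302Z)^*| = 150.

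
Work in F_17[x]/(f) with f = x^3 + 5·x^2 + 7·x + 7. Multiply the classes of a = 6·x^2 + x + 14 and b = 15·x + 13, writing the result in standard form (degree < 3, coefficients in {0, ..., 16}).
Multiply as integer polynomials: a · b = 90·x^3 + 93·x^2 + 223·x + 182. Reducing coefficients mod 17: a · b ≡ 5·x^3 + 8·x^2 + 2·x + 12. Now divide by f(x) = x^3 + 5·x^2 + 7·x + 7 in F_17[x], eliminating the leading term at each step:
  leading term 5·x^3: subtract (5)·f(x) = 5·x^3 + 8·x^2 + x + 1, leaving x + 11 (coefficients mod 17)
The degree is now < 3, so this is the remainder. Hence a · b ≡ x + 11 in F_17[x]/(f).

Final answer: a · b ≡ x + 11 (mod f(x))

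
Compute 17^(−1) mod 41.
17^(−1) ≡ 29 (mod 41)

Apply the extended Euclidean algorithm to (41, 17), tracking rows (r, s, t) with s·41 + t·17 = r. Each division r_prev = q·r_cur + r_new produces the new row as (previous row) − q·(current row):
  row A: (41, 1, 0)   [1·41 + 0·17 = 41]
  row B: (17, 0, 1)   [0·41 + 1·17 = 17]
  41 = 2·17 + 7   → row C = row A − 2·row B = (7, 1, −2)   [check: 1·41 − 2·17 = 7]
  17 = 2·7 + 3   → row D = row B − 2·row C = (3, −2, 5)   [check: −2·41 + 5·17 = 3]
  7 = 2·3 + 1   → row E = row C − 2·row D = (1, 5, −12)   [check: 5·41 − 12·17 = 1]
  3 = 3·1 + 0   → remainder 0, stop. gcd = 1 (last nonzero row E).
The gcd is 1, so 17 is invertible mod 41. The last nonzero row gives 5·41 − 12·17 = 1, so t = −12. So 17^(−1) ≡ −12 ≡ 29 (mod 41). Verify: 17 · 29 = 493 ≡ 1 (mod 41). ✓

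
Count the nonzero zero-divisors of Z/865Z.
In Z/865Z each nonzero element is either a unit (gcd with 865 is 1) or a zero-divisor (gcd > 1). The number of units is φ(865): factorise 865 = 5 · 173, so φ(865) = (5 − 1) · (173 − 1) = 4 · 172 = 688. The nonzero elements number 865 − 1 = 864. Hence the nonzero zero-divisors number 864 − 688 = 176.

Final answer: Z/865Z has 176 nonzero zero-divisors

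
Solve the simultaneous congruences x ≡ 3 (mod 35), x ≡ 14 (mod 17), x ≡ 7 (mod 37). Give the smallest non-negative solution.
x ≡ 12883 (mod 22015); the representative in [0, 22015) is 12883

The moduli 35, 17, 37 are pairwise coprime, so by the CRT there is a unique solution mod 35·17·37 = 22015.
Solve by successive substitution. Start with x ≡ 3 (mod 35).
  Combine with x ≡ 14 (mod 17): write x = 3 + 35·t and require 3 + 35·t ≡ 14 (mod 17), i.e. 35·t ≡ 14 − 3 ≡ 11 (mod 17). Since 35^(−1) ≡ 1 (mod 17) (35 ≡ 1 (mod 17)), t ≡ 1·11 ≡ 11 (mod 17). So x ≡ 3 + 35·11 = 388 (mod 595).
  Combine with x ≡ 7 (mod 37): write x = 388 + 595·t and require 388 + 595·t ≡ 7 (mod 37), i.e. 595·t ≡ 7 − 388 ≡ 26 (mod 37). Since 595^(−1) ≡ 25 (mod 37) (595 ≡ 3 (mod 37)), t ≡ 25·26 ≡ 21 (mod 37). So x ≡ 388 + 595·21 = 12883 (mod 22015).
Unique solution in [0, 22015): x = 12883.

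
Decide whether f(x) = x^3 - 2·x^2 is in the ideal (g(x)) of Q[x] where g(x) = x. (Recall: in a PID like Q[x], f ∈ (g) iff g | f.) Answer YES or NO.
YES

In Q[x] the ideal (g) consists of all multiples of g, so f ∈ (g) iff g | f, i.e. iff the remainder of f on division by g is 0. Divide f by g (g is monic, so eliminate the leading term of the running remainder at each step):
  leading term x^3: subtract (x^2)·g(x) = x^3, leaving -2·x^2
  leading term -2·x^2: subtract (-2·x)·g(x) = -2·x^2, leaving 0
The remainder is 0, so f(x) = g(x) · h(x) with h(x) = x^2 - 2·x. Hence g | f, i.e. f ∈ (g).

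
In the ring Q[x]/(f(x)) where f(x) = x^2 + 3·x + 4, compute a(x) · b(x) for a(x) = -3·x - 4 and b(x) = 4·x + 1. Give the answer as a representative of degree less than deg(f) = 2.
First multiply in Q[x] without reducing: a · b = -12·x^2 - 19·x - 4. Now divide by f(x) = x^2 + 3·x + 4, eliminating the leading term at each step:
  leading term -12·x^2: subtract (-12)·f(x) = -12·x^2 - 36·x - 48, leaving 17·x + 44
The degree is now < 2, so this is the remainder. Hence a · b ≡ 17·x + 44 in Q[x]/(f).

Final answer: a · b ≡ 17·x + 44 (mod f(x))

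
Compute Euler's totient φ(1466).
φ is multiplicative, with φ(p^e) = p^e − p^(e−1). Factorise 1466 = 2 · 733. Then
  φ(1466) = (2 − 1) · (733 − 1) = 1 · 732 = 732.

Final answer: φ(1466) = 732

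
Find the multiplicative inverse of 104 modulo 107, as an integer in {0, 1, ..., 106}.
Apply the extended Euclidean algorithm to (107, 104), tracking rows (r, s, t) with s·107 + t·104 = r. Each division r_prev = q·r_cur + r_new produces the new row as (previous row) − q·(current row):
  row A: (107, 1, 0)   [1·107 + 0·104 = 107]
  row B: (104, 0, 1)   [0·107 + 1·104 = 104]
  107 = 1·104 + 3   → row C = row A − 1·row B = (3, 1, −1)   [check: 1·107 − 1·104 = 3]
  104 = 34·3 + 2   → row D = row B − 34·row C = (2, −34, 35)   [check: −34·107 + 35·104 = 2]
  3 = 1·2 + 1   → row E = row C − 1·row D = (1, 35, −36)   [check: 35·107 − 36·104 = 1]
  2 = 2·1 + 0   → remainder 0, stop. gcd = 1 (last nonzero row E).
The gcd is 1, so 104 is invertible mod 107. The last nonzero row gives 35·107 − 36·104 = 1, so t = −36. So 104^(−1) ≡ −36 ≡ 71 (mod 107). Verify: 104 · 71 = 7384 ≡ 1 (mod 107). ✓

Final answer: 104^(−1) ≡ 71 (mod 107)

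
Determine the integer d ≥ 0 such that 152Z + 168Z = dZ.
(152, 168) = (8); d = 8

In the PID Z, (a, b) is generated by gcd(a, b). Compute gcd(168, 152) with the extended Euclidean algorithm, tracking rows (r, s, t) with s·168 + t·152 = r:
  row A: (168, 1, 0)   [1·168 + 0·152 = 168]
  row B: (152, 0, 1)   [0·168 + 1·152 = 152]
  168 = 1·152 + 16   → row C = row A − 1·row B = (16, 1, −1)   [check: 1·168 − 1·152 = 16]
  152 = 9·16 + 8   → row D = row B − 9·row C = (8, −9, 10)   [check: −9·168 + 10·152 = 8]
  16 = 2·8 + 0   → remainder 0, stop. gcd = 8 (last nonzero row D).
So gcd(152, 168) = 8, with Bézout identity −9·168 + 10·152 = 8. Containment (⊇): the Bézout identity exhibits 8 as an element of (152, 168), giving (8) ⊆ (152, 168). Containment (⊆): since 8 | 152 and 8 | 168 (152 = 8·19, 168 = 8·21), every Z-linear combination of 152 and 168 is divisible by 8, so (152, 168) ⊆ (8). Therefore (152, 168) = (8), d = 8.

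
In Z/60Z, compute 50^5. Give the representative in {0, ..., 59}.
20

Use repeated squaring. Binary(5) = 101. Walk through the bits of the exponent 5 left-to-right: at each bit after the leading one, square the running value, then multiply by 50 if the bit is 1 (always reducing mod 60):
  bit 1 = 1 (leading): start with 50.
  bit 2 = 0: square 50^2 = 2500 ≡ 40 (mod 60).
  bit 3 = 1: square 40^2 = 1600 ≡ 40; bit is 1, so multiply 40·50 = 2000 ≡ 20 (mod 60).
Final value: 50^5 ≡ 20 (mod 60).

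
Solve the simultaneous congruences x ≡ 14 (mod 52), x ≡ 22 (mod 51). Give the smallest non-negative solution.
x ≡ 430 (mod 2652); the representative in [0, 2652) is 430

The moduli 52, 51 are pairwise coprime, so by the CRT there is a unique solution mod 52·51 = 2652.
Solve by successive substitution. Start with x ≡ 14 (mod 52).
  Combine with x ≡ 22 (mod 51): write x = 14 + 52·t and require 14 + 52·t ≡ 22 (mod 51), i.e. 52·t ≡ 22 − 14 ≡ 8 (mod 51). Since 52^(−1) ≡ 1 (mod 51) (52 ≡ 1 (mod 51)), t ≡ 1·8 ≡ 8 (mod 51). So x ≡ 14 + 52·8 = 430 (mod 2652).
Unique solution in [0, 2652): x = 430.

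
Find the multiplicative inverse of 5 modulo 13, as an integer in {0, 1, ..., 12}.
5^(−1) ≡ 8 (mod 13)

Apply the extended Euclidean algorithm to (13, 5), tracking rows (r, s, t) with s·13 + t·5 = r. Each division r_prev = q·r_cur + r_new produces the new row as (previous row) − q·(current row):
  row A: (13, 1, 0)   [1·13 + 0·5 = 13]
  row B: (5, 0, 1)   [0·13 + 1·5 = 5]
  13 = 2·5 + 3   → row C = row A − 2·row B = (3, 1, −2)   [check: 1·13 − 2·5 = 3]
  5 = 1·3 + 2   → row D = row B − 1·row C = (2, −1, 3)   [check: −1·13 + 3·5 = 2]
  3 = 1·2 + 1   → row E = row C − 1·row D = (1, 2, −5)   [check: 2·13 − 5·5 = 1]
  2 = 2·1 + 0   → remainder 0, stop. gcd = 1 (last nonzero row E).
The gcd is 1, so 5 is invertible mod 13. The last nonzero row gives 2·13 − 5·5 = 1, so t = −5. So 5^(−1) ≡ −5 ≡ 8 (mod 13). Verify: 5 · 8 = 40 ≡ 1 (mod 13). ✓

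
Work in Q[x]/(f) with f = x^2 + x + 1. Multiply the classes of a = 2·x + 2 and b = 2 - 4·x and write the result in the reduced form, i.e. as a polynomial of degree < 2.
First multiply in Q[x] without reducing: a · b = -8·x^2 - 4·x + 4. Now divide by f(x) = x^2 + x + 1, eliminating the leading term at each step:
  leading term -8·x^2: subtract (-8)·f(x) = -8·x^2 - 8·x - 8, leaving 4·x + 12
The degree is now < 2, so this is the remainder. Hence a · b ≡ 4·x + 12 in Q[x]/(f).

Final answer: a · b ≡ 4·x + 12 (mod f(x))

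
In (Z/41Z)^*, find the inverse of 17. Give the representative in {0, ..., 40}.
Apply the extended Euclidean algorithm to (41, 17), tracking rows (r, s, t) with s·41 + t·17 = r. Each division r_prev = q·r_cur + r_new produces the new row as (previous row) − q·(current row):
  row A: (41, 1, 0)   [1·41 + 0·17 = 41]
  row B: (17, 0, 1)   [0·41 + 1·17 = 17]
  41 = 2·17 + 7   → row C = row A − 2·row B = (7, 1, −2)   [check: 1·41 − 2·17 = 7]
  17 = 2·7 + 3   → row D = row B − 2·row C = (3, −2, 5)   [check: −2·41 + 5·17 = 3]
  7 = 2·3 + 1   → row E = row C − 2·row D = (1, 5, −12)   [check: 5·41 − 12·17 = 1]
  3 = 3·1 + 0   → remainder 0, stop. gcd = 1 (last nonzero row E).
The gcd is 1, so 17 is invertible mod 41. The last nonzero row gives 5·41 − 12·17 = 1, so t = −12. So 17^(−1) ≡ −12 ≡ 29 (mod 41). Verify: 17 · 29 = 493 ≡ 1 (mod 41). ✓

Final answer: 17^(−1) ≡ 29 (mod 41)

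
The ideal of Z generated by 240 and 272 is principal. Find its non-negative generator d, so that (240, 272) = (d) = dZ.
(240, 272) = (16); d = 16

In the PID Z, (a, b) is generated by gcd(a, b). Compute gcd(272, 240) with the extended Euclidean algorithm, tracking rows (r, s, t) with s·272 + t·240 = r:
  row A: (272, 1, 0)   [1·272 + 0·240 = 272]
  row B: (240, 0, 1)   [0·272 + 1·240 = 240]
  272 = 1·240 + 32   → row C = row A − 1·row B = (32, 1, −1)   [check: 1·272 − 1·240 = 32]
  240 = 7·32 + 16   → row D = row B − 7·row C = (16, −7, 8)   [check: −7·272 + 8·240 = 16]
  32 = 2·16 + 0   → remainder 0, stop. gcd = 16 (last nonzero row D).
So gcd(240, 272) = 16, with Bézout identity −7·272 + 8·240 = 16. Containment (⊇): the Bézout identity exhibits 16 as an element of (240, 272), giving (16) ⊆ (240, 272). Containment (⊆): since 16 | 240 and 16 | 272 (240 = 16·15, 272 = 16·17), every Z-linear combination of 240 and 272 is divisible by 16, so (240, 272) ⊆ (16). Therefore (240, 272) = (16), d = 16.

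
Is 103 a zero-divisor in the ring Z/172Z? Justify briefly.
NO

gcd(103, 172) = 1, so 103 is a unit in Z/172Z (it has a multiplicative inverse). A unit cannot be a zero-divisor: if 103·b ≡ 0 then multiplying both sides by 103^(−1) gives b ≡ 0. So 103 is not a zero-divisor.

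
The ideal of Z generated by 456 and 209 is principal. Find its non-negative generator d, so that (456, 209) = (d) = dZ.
(456, 209) = (19); d = 19

In the PID Z, (a, b) is generated by gcd(a, b). Compute gcd(456, 209) with the extended Euclidean algorithm, tracking rows (r, s, t) with s·456 + t·209 = r:
  row A: (456, 1, 0)   [1·456 + 0·209 = 456]
  row B: (209, 0, 1)   [0·456 + 1·209 = 209]
  456 = 2·209 + 38   → row C = row A − 2·row B = (38, 1, −2)   [check: 1·456 − 2·209 = 38]
  209 = 5·38 + 19   → row D = row B − 5·row C = (19, −5, 11)   [check: −5·456 + 11·209 = 19]
  38 = 2·19 + 0   → remainder 0, stop. gcd = 19 (last nonzero row D).
So gcd(456, 209) = 19, with Bézout identity −5·456 + 11·209 = 19. Containment (⊇): the Bézout identity exhibits 19 as an element of (456, 209), giving (19) ⊆ (456, 209). Containment (⊆): since 19 | 456 and 19 | 209 (456 = 19·24, 209 = 19·11), every Z-linear combination of 456 and 209 is divisible by 19, so (456, 209) ⊆ (19). Therefore (456, 209) = (19), d = 19.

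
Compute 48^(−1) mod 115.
Apply the extended Euclidean algorithm to (115, 48), tracking rows (r, s, t) with s·115 + t·48 = r. Each division r_prev = q·r_cur + r_new produces the new row as (previous row) − q·(current row):
  row A: (115, 1, 0)   [1·115 + 0·48 = 115]
  row B: (48, 0, 1)   [0·115 + 1·48 = 48]
  115 = 2·48 + 19   → row C = row A − 2·row B = (19, 1, −2)   [check: 1·115 − 2·48 = 19]
  48 = 2·19 + 10   → row D = row B − 2·row C = (10, −2, 5)   [check: −2·115 + 5·48 = 10]
  19 = 1·10 + 9   → row E = row C − 1·row D = (9, 3, −7)   [check: 3·115 − 7·48 = 9]
  10 = 1·9 + 1   → row F = row D − 1·row E = (1, −5, 12)   [check: −5·115 + 12·48 = 1]
  9 = 9·1 + 0   → remainder 0, stop. gcd = 1 (last nonzero row F).
The gcd is 1, so 48 is invertible mod 115. The last nonzero row gives −5·115 + 12·48 = 1, so t = 12. So 48^(−1) ≡ 12 (mod 115). Verify: 48 · 12 = 576 ≡ 1 (mod 115). ✓

Final answer: 48^(−1) ≡ 12 (mod 115)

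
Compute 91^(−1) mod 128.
91^(−1) ≡ 83 (mod 128)

Apply the extended Euclidean algorithm to (128, 91), tracking rows (r, s, t) with s·128 + t·91 = r. Each division r_prev = q·r_cur + r_new produces the new row as (previous row) − q·(current row):
  row A: (128, 1, 0)   [1·128 + 0·91 = 128]
  row B: (91, 0, 1)   [0·128 + 1·91 = 91]
  128 = 1·91 + 37   → row C = row A − 1·row B = (37, 1, −1)   [check: 1·128 − 1·91 = 37]
  91 = 2·37 + 17   → row D = row B − 2·row C = (17, −2, 3)   [check: −2·128 + 3·91 = 17]
  37 = 2·17 + 3   → row E = row C − 2·row D = (3, 5, −7)   [check: 5·128 − 7·91 = 3]
  17 = 5·3 + 2   → row F = row D − 5·row E = (2, −27, 38)   [check: −27·128 + 38·91 = 2]
  3 = 1·2 + 1   → row G = row E − 1·row F = (1, 32, −45)   [check: 32·128 − 45·91 = 1]
  2 = 2·1 + 0   → remainder 0, stop. gcd = 1 (last nonzero row G).
The gcd is 1, so 91 is invertible mod 128. The last nonzero row gives 32·128 − 45·91 = 1, so t = −45. So 91^(−1) ≡ −45 ≡ 83 (mod 128). Verify: 91 · 83 = 7553 ≡ 1 (mod 128). ✓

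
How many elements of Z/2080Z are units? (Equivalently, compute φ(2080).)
Z/2080Z has φ(2080) = 768 units

An element a ∈ Z/2080Z is a unit iff gcd(a, 2080) = 1, so the number of units is φ(2080). φ is multiplicative, with φ(p^e) = p^e − p^(e−1). Factorise 2080 = 2^5 · 5 · 13. Then
  φ(2080) = (2^5 − 2^4) · (5 − 1) · (13 − 1) = 16 · 4 · 12 = 768.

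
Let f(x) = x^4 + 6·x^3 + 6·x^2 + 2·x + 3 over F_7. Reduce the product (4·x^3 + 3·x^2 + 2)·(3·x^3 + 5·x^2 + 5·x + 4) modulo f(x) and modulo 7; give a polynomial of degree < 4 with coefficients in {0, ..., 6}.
a · b ≡ 2·x^3 + 6·x^2 + 5·x + 3 (mod f(x))

Multiply as integer polynomials: a · b = 12·x^6 + 29·x^5 + 35·x^4 + 37·x^3 + 22·x^2 + 10·x + 8. Reducing coefficients mod 7: a · b ≡ 5·x^6 + x^5 + 2·x^3 + x^2 + 3·x + 1. Now divide by f(x) = x^4 + 6·x^3 + 6·x^2 + 2·x + 3 in F_7[x], eliminating the leading term at each step:
  leading term 5·x^6: subtract (5·x^2)·f(x) = 5·x^6 + 2·x^5 + 2·x^4 + 3·x^3 + x^2, leaving 6·x^5 + 5·x^4 + 6·x^3 + 3·x + 1 (coefficients mod 7)
  leading term 6·x^5: subtract (6·x)·f(x) = 6·x^5 + x^4 + x^3 + 5·x^2 + 4·x, leaving 4·x^4 + 5·x^3 + 2·x^2 + 6·x + 1 (coefficients mod 7)
  leading term 4·x^4: subtract (4)·f(x) = 4·x^4 + 3·x^3 + 3·x^2 + x + 5, leaving 2·x^3 + 6·x^2 + 5·x + 3 (coefficients mod 7)
The degree is now < 4, so this is the remainder. Hence a · b ≡ 2·x^3 + 6·x^2 + 5·x + 3 in F_7[x]/(f).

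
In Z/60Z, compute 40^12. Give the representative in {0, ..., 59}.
Use repeated squaring. Binary(12) = 1100. Walk through the bits of the exponent 12 left-to-right: at each bit after the leading one, square the running value, then multiply by 40 if the bit is 1 (always reducing mod 60):
  bit 1 = 1 (leading): start with 40.
  bit 2 = 1: square 40^2 = 1600 ≡ 40; bit is 1, so multiply 40·40 = 1600 ≡ 40 (mod 60).
  bit 3 = 0: square 40^2 = 1600 ≡ 40 (mod 60).
  bit 4 = 0: square 40^2 = 1600 ≡ 40 (mod 60).
Final value: 40^12 ≡ 40 (mod 60).

Final answer: 40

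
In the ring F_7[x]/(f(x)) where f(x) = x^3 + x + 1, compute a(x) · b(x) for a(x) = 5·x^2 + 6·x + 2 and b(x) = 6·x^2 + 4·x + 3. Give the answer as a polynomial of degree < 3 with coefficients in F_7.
a · b ≡ 3·x + 6 (mod f(x))

Multiply as integer polynomials: a · b = 30·x^4 + 56·x^3 + 51·x^2 + 26·x + 6. Reducing coefficients mod 7: a · b ≡ 2·x^4 + 2·x^2 + 5·x + 6. Now divide by f(x) = x^3 + x + 1 in F_7[x], eliminating the leading term at each step:
  leading term 2·x^4: subtract (2·x)·f(x) = 2·x^4 + 2·x^2 + 2·x, leaving 3·x + 6 (coefficients mod 7)
The degree is now < 3, so this is the remainder. Hence a · b ≡ 3·x + 6 in F_7[x]/(f).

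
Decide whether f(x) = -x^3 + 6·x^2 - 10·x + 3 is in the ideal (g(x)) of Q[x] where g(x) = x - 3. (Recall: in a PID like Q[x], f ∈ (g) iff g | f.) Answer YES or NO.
YES

In Q[x] the ideal (g) consists of all multiples of g, so f ∈ (g) iff g | f, i.e. iff the remainder of f on division by g is 0. Divide f by g (g is monic, so eliminate the leading term of the running remainder at each step):
  leading term -x^3: subtract (-x^2)·g(x) = -x^3 + 3·x^2, leaving 3·x^2 - 10·x + 3
  leading term 3·x^2: subtract (3·x)·g(x) = 3·x^2 - 9·x, leaving 3 - x
  leading term -x: subtract (-1)·g(x) = 3 - x, leaving 0
The remainder is 0, so f(x) = g(x) · h(x) with h(x) = -x^2 + 3·x - 1. Hence g | f, i.e. f ∈ (g).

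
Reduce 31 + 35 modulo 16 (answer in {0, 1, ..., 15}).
2

Reduce the summands first: 31 ≡ 15, 35 ≡ 3 (mod 16), so 31 + 35 ≡ 15 + 3 (mod 16). 15 + 3 = 18; 18 = 1·16 + 2, so (31 + 35) mod 16 = 2.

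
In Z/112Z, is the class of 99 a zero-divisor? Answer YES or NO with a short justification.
NO

gcd(99, 112) = 1, so 99 is a unit in Z/112Z (it has a multiplicative inverse). A unit cannot be a zero-divisor: if 99·b ≡ 0 then multiplying both sides by 99^(−1) gives b ≡ 0. So 99 is not a zero-divisor.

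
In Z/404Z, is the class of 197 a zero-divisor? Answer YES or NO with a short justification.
NO

gcd(197, 404) = 1, so 197 is a unit in Z/404Z (it has a multiplicative inverse). A unit cannot be a zero-divisor: if 197·b ≡ 0 then multiplying both sides by 197^(−1) gives b ≡ 0. So 197 is not a zero-divisor.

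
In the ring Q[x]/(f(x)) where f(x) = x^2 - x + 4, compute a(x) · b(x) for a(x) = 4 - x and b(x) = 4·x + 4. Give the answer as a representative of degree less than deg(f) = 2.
First multiply in Q[x] without reducing: a · b = -4·x^2 + 12·x + 16. Now divide by f(x) = x^2 - x + 4, eliminating the leading term at each step:
  leading term -4·x^2: subtract (-4)·f(x) = -4·x^2 + 4·x - 16, leaving 8·x + 32
The degree is now < 2, so this is the remainder. Hence a · b ≡ 8·x + 32 in Q[x]/(f).

Final answer: a · b ≡ 8·x + 32 (mod f(x))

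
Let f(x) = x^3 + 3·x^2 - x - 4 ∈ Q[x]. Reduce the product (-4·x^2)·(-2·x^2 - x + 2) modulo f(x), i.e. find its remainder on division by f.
a · b ≡ 60·x^2 + 12·x - 80 (mod f(x))

First multiply in Q[x] without reducing: a · b = 8·x^4 + 4·x^3 - 8·x^2. Now divide by f(x) = x^3 + 3·x^2 - x - 4, eliminating the leading term at each step:
  leading term 8·x^4: subtract (8·x)·f(x) = 8·x^4 + 24·x^3 - 8·x^2 - 32·x, leaving -20·x^3 + 32·x
  leading term -20·x^3: subtract (-20)·f(x) = -20·x^3 - 60·x^2 + 20·x + 80, leaving 60·x^2 + 12·x - 80
The degree is now < 3, so this is the remainder. Hence a · b ≡ 60·x^2 + 12·x - 80 in Q[x]/(f).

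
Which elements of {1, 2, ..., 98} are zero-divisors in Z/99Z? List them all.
An element a ∈ Z/99Z (with a ≠ 0) is a zero-divisor iff gcd(a, 99) > 1 (because a is a unit precisely when gcd(a, n) = 1, and in Z/nZ every nonzero, non-unit element is a zero-divisor). Scan a = 1, ..., 98 and keep those with gcd(a, 99) > 1:
  gcd(3, 99) = 3, gcd(6, 99) = 3, gcd(9, 99) = 9, gcd(11, 99) = 11, gcd(12, 99) = 3, gcd(15, 99) = 3, gcd(18, 99) = 9, gcd(21, 99) = 3, gcd(22, 99) = 11, gcd(24, 99) = 3, gcd(27, 99) = 9, gcd(30, 99) = 3, gcd(33, 99) = 33, gcd(36, 99) = 9, gcd(39, 99) = 3, gcd(42, 99) = 3, gcd(44, 99) = 11, gcd(45, 99) = 9, gcd(48, 99) = 3, gcd(51, 99) = 3, gcd(54, 99) = 9, gcd(55, 99) = 11, gcd(57, 99) = 3, gcd(60, 99) = 3, gcd(63, 99) = 9, gcd(66, 99) = 33, gcd(69, 99) = 3, gcd(72, 99) = 9, gcd(75, 99) = 3, gcd(77, 99) = 11, gcd(78, 99) = 3, gcd(81, 99) = 9, gcd(84, 99) = 3, gcd(87, 99) = 3, gcd(88, 99) = 11, gcd(90, 99) = 9, gcd(93, 99) = 3, gcd(96, 99) = 3.
All other a ∈ {1, ..., 98} have gcd(a, 99) = 1 and are units. So the nonzero zero-divisors are exactly the 38 values of a appearing in this scan.

Final answer: nonzero zero-divisors of Z/99Z = {3, 6, 9, 11, 12, 15, 18, 21, 22, 24, 27, 30, 33, 36, 39, 42, 44, 45, 48, 51, 54, 55, 57, 60, 63, 66, 69, 72, 75, 77, 78, 81, 84, 87, 88, 90, 93, 96}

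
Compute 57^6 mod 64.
17

Use repeated squaring. Binary(6) = 110. Walk through the bits of the exponent 6 left-to-right: at each bit after the leading one, square the running value, then multiply by 57 if the bit is 1 (always reducing mod 64):
  bit 1 = 1 (leading): start with 57.
  bit 2 = 1: square 57^2 = 3249 ≡ 49; bit is 1, so multiply 49·57 = 2793 ≡ 41 (mod 64).
  bit 3 = 0: square 41^2 = 1681 ≡ 17 (mod 64).
Final value: 57^6 ≡ 17 (mod 64).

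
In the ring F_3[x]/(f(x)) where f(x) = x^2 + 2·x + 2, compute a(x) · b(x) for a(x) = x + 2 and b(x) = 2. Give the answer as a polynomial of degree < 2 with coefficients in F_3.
a · b ≡ 2·x + 1 (mod f(x))

Multiply as integer polynomials: a · b = 2·x + 4. Reducing coefficients mod 3: a · b ≡ 2·x + 1. This already has degree < 2, so no reduction by f is needed. Hence a · b ≡ 2·x + 1 in F_3[x]/(f).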